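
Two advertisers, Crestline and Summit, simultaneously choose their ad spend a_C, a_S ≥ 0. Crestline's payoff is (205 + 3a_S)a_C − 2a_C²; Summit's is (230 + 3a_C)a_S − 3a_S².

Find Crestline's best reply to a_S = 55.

92.5

Expanding Crestline's payoff: 205a_C + 3a_Sa_C − 2a_C².
∂π/∂a_C = 205 + 3a_S − 4a_C = 0, so a_C = 51.25 + 0.75a_S.
At a_S = 55: a_C = 51.25 + 0.75·55 = 92.5.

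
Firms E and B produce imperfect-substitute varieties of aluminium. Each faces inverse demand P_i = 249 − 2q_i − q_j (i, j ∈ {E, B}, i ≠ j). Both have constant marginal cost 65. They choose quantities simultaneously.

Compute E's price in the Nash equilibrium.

Firm E's profit: π = q_E(249 − 2q_E − q_B) − 65q_E.
∂π/∂q_E = 184 − 4q_E − q_B = 0 ⇒ q_E = 46 − 0.25q_B.
The game is symmetric, so in equilibrium q_B = q_E: the reaction function gives 1.25q_E = 46, hence q_E = 36.8.
P_E = 249 − 2·36.8 − 36.8 = 138.6.

138.6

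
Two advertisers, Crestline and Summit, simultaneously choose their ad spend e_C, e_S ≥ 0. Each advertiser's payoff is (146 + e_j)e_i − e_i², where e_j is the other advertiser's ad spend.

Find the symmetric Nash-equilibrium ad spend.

Crestline's payoff is (146 + e_S)e_C − e_C².
∂π/∂e_C = 146 + e_S − 2e_C = 0, so e_C = 73 + 0.5e_S.
The game is symmetric, so in equilibrium e_S = e_C: the reaction function gives 0.5e_C = 73, hence e_C = 146.

146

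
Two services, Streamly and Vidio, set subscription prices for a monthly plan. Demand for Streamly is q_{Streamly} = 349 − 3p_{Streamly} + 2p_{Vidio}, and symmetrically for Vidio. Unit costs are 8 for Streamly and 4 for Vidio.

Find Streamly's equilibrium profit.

21420.75

Streamly's profit: π = (p_{Streamly} − 8)(349 − 3p_{Streamly} + 2p_{Vidio}).
∂π/∂p_{Streamly} = 373 − 6p_{Streamly} + 2p_{Vidio} = 0 ⇒ p_{Streamly} = 373/6 + (1/3)p_{Vidio}.
Similarly p_{Vidio} = 361/6 + (1/3)p_{Streamly}.
Plugging p_{Vidio} into Streamly's best response: p_{Streamly} = 373/6 + (1/3)(361/6 + (1/3)p_{Streamly}) ⇒ (8/9)p_{Streamly} = 740/9, so p_{Streamly} = 92.5.
Then p_{Vidio} = 361/6 + (1/3)·92.5 = 91.
q_{Streamly} = 349 − 3·92.5 + 2·91 = 253.5.
Profit = (92.5 − 8)·253.5 = 21420.75.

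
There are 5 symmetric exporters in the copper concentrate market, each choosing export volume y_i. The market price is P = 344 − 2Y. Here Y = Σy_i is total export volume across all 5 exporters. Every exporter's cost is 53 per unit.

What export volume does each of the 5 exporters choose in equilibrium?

A representative exporter's profit is π_i = y_i(344 − 2Y) − 53y_i, with Y = y_i + Σ_{j≠i} y_j.
First-order condition: 291 − 4y_i − 2Σ_{j≠i} y_j = 0.
With identical exporters, set every y_j = y: then 291 − 4y − 8y = 0, i.e. y = 291/12 = 24.25.

24.25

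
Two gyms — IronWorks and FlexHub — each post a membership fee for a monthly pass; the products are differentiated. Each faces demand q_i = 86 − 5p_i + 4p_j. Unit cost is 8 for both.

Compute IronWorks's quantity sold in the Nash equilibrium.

IronWorks's profit: π = (p_{IronWorks} − 8)(86 − 5p_{IronWorks} + 4p_{FlexHub}).
∂π/∂p_{IronWorks} = 126 − 10p_{IronWorks} + 4p_{FlexHub} = 0 ⇒ p_{IronWorks} = 12.6 + 0.4p_{FlexHub}.
By symmetry p_{FlexHub} = p_{IronWorks}; substituting into the reaction function, 0.6p_{IronWorks} = 12.6 and p_{IronWorks} = 21.
q_{IronWorks} = 86 − 5·21 + 4·21 = 65.

65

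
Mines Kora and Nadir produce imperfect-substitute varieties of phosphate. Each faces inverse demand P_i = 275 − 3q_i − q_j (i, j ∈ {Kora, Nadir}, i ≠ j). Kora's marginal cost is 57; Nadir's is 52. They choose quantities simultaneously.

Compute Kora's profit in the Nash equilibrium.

2883

Mine Kora's profit: π = q_{Kora}(275 − 3q_{Kora} − q_{Nadir}) − 57q_{Kora}.
∂π/∂q_{Kora} = 218 − 6q_{Kora} − q_{Nadir} = 0 ⇒ q_{Kora} = 109/3 − (1/6)q_{Nadir}.
Similarly q_{Nadir} = 223/6 − (1/6)q_{Kora}.
Plugging q_{Nadir} into Kora's best response: q_{Kora} = 109/3 − (1/6)(223/6 − (1/6)q_{Kora}) ⇒ (35/36)q_{Kora} = 1085/36, so q_{Kora} = 31.
Then q_{Nadir} = 223/6 − (1/6)·31 = 32.
P_{Kora} = 275 − 3·31 − 32 = 150.
Profit = (150 − 57)·31 = 2883.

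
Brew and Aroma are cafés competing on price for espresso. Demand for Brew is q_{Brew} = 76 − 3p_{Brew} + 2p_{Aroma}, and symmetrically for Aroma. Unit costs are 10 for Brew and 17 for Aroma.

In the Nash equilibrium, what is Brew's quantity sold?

53.4375

Brew's profit: π = (p_{Brew} − 10)(76 − 3p_{Brew} + 2p_{Aroma}).
∂π/∂p_{Brew} = 106 − 6p_{Brew} + 2p_{Aroma} = 0 ⇒ p_{Brew} = 53/3 + (1/3)p_{Aroma}.
Similarly p_{Aroma} = 127/6 + (1/3)p_{Brew}.
Solving the two reaction functions simultaneously: (1 − (1/3)(1/3))p_{Brew} = 53/3 + (1/3)·(127/6), so (8/9)p_{Brew} = 445/18 and p_{Brew} = 27.8125.
Then p_{Aroma} = 127/6 + (1/3)·27.8125 = 30.4375.
q_{Brew} = 76 − 3·27.8125 + 2·30.4375 = 53.4375.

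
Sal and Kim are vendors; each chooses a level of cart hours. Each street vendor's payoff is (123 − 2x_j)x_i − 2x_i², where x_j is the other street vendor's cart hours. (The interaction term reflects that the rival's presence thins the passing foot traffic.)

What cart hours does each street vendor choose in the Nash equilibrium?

20.5

Sal's payoff is (123 − 2x_K)x_S − 2x_S².
∂π/∂x_S = 123 − 2x_K − 4x_S = 0, so x_S = 30.75 − 0.5x_K.
Setting x_S = x_K in the reaction function: x_S = 30.75 − 0.5x_S, so x_S = 30.75 / 1.5 = 20.5.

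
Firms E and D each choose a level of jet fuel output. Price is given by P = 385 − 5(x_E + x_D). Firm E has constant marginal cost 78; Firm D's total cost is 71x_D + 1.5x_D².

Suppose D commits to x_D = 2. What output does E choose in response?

Firm E's profit: π = x_E(385 − 5(x_E + x_D)) − 78x_E.
∂π/∂x_E = 307 − 10x_E − 5x_D = 0, so x_E = 30.7 − 0.5x_D.
At x_D = 2: x_E = 30.7 − 0.5·2 = 29.7.

29.7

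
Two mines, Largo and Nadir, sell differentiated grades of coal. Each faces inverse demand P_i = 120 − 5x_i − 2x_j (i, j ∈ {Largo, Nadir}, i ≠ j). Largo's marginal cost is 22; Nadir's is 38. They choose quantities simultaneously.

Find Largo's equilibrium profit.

Mine Largo's profit: π = x_{Largo}(120 − 5x_{Largo} − 2x_{Nadir}) − 22x_{Largo}.
∂π/∂x_{Largo} = 98 − 10x_{Largo} − 2x_{Nadir} = 0 ⇒ x_{Largo} = 9.8 − 0.2x_{Nadir}.
Similarly x_{Nadir} = 8.2 − 0.2x_{Largo}.
Plugging x_{Nadir} into Largo's best response: x_{Largo} = 9.8 − 0.2(8.2 − 0.2x_{Largo}) ⇒ 0.96x_{Largo} = 8.16, so x_{Largo} = 8.5.
Then x_{Nadir} = 8.2 − 0.2·8.5 = 6.5.
P_{Largo} = 120 − 5·8.5 − 2·6.5 = 64.5.
Profit = (64.5 − 22)·8.5 = 361.25.

361.25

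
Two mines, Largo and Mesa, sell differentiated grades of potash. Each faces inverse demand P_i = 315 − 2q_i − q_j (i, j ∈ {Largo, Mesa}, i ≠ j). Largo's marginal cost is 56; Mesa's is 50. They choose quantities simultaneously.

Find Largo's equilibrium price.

Mine Largo's profit: π = q_{Largo}(315 − 2q_{Largo} − q_{Mesa}) − 56q_{Largo}.
∂π/∂q_{Largo} = 259 − 4q_{Largo} − q_{Mesa} = 0 ⇒ q_{Largo} = 64.75 − 0.25q_{Mesa}.
Similarly q_{Mesa} = 66.25 − 0.25q_{Largo}.
Solving the two reaction functions simultaneously: (1 − (−0.25)(−0.25))q_{Largo} = 64.75 − 0.25·66.25, so 0.9375q_{Largo} = 48.1875 and q_{Largo} = 51.4.
Then q_{Mesa} = 66.25 − 0.25·51.4 = 53.4.
P_{Largo} = 315 − 2·51.4 − 53.4 = 158.8.

158.8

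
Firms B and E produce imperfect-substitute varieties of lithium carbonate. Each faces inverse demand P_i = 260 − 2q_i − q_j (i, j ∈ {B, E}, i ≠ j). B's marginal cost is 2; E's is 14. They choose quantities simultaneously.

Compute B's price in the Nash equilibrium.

106.8

Firm B's profit: π = q_B(260 − 2q_B − q_E) − 2q_B.
∂π/∂q_B = 258 − 4q_B − q_E = 0 ⇒ q_B = 64.5 − 0.25q_E.
Similarly q_E = 61.5 − 0.25q_B.
Plugging q_E into B's best response: q_B = 64.5 − 0.25(61.5 − 0.25q_B) ⇒ 0.9375q_B = 49.125, so q_B = 52.4.
Then q_E = 61.5 − 0.25·52.4 = 48.4.
P_B = 260 − 2·52.4 − 48.4 = 106.8.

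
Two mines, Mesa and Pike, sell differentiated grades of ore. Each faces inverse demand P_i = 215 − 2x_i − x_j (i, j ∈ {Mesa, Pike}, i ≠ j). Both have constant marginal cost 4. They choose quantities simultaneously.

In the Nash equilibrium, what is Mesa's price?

88.4

Mine Mesa's profit: π = x_{Mesa}(215 − 2x_{Mesa} − x_{Pike}) − 4x_{Mesa}.
∂π/∂x_{Mesa} = 211 − 4x_{Mesa} − x_{Pike} = 0 ⇒ x_{Mesa} = 52.75 − 0.25x_{Pike}.
Setting x_{Mesa} = x_{Pike} in the reaction function: x_{Mesa} = 52.75 − 0.25x_{Mesa}, so x_{Mesa} = 52.75 / 1.25 = 42.2.
P_{Mesa} = 215 − 2·42.2 − 42.2 = 88.4.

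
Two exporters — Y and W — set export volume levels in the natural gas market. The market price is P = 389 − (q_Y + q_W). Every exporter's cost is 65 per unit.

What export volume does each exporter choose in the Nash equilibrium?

Exporter Y's profit: π = q_Y(389 − (q_Y + q_W)) − 65q_Y.
∂π/∂q_Y = 324 − 2q_Y − q_W = 0, so q_Y = 162 − 0.5q_W.
By symmetry q_W = q_Y; substituting into the reaction function, 1.5q_Y = 162 and q_Y = 108.

108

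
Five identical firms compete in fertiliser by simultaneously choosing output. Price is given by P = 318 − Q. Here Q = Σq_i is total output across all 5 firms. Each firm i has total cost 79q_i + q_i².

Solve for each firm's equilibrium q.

29.875

A representative firm's profit is π_i = q_i(318 − Q) − 79q_i − q_i², with Q = q_i + Σ_{j≠i} q_j.
First-order condition: 239 − 4q_i − Σ_{j≠i} q_j = 0.
Imposing symmetry (q_j = q for all j) turns Σ_{j≠i} q_j into 4q, so 239 = 8q and q = 29.875.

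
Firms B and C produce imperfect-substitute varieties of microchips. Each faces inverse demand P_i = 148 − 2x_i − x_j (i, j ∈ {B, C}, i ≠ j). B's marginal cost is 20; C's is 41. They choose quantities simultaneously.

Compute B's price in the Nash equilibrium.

Firm B's profit: π = x_B(148 − 2x_B − x_C) − 20x_B.
∂π/∂x_B = 128 − 4x_B − x_C = 0 ⇒ x_B = 32 − 0.25x_C.
Similarly x_C = 26.75 − 0.25x_B.
Plugging x_C into B's best response: x_B = 32 − 0.25(26.75 − 0.25x_B) ⇒ 0.9375x_B = 25.3125, so x_B = 27.
Then x_C = 26.75 − 0.25·27 = 20.
P_B = 148 − 2·27 − 20 = 74.

74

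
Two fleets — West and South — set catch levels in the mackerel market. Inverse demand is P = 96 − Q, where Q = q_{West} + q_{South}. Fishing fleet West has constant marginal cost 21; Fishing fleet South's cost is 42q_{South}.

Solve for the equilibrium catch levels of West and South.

32, 11

Fishing fleet West's profit: π = q_{West}(96 − (q_{West} + q_{South})) − 21q_{West}.
∂π/∂q_{West} = 75 − 2q_{West} − q_{South} = 0, so q_{West} = 37.5 − 0.5q_{South}.
By the same steps for South: q_{South} = 27 − 0.5q_{West}.
Plugging q_{South} into West's best response: q_{West} = 37.5 − 0.5(27 − 0.5q_{West}) ⇒ 0.75q_{West} = 24, so q_{West} = 32.
Then q_{South} = 27 − 0.5·32 = 11.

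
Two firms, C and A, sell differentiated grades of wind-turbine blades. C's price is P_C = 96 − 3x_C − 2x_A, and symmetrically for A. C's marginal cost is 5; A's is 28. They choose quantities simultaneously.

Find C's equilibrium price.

Firm C's profit: π = x_C(96 − 3x_C − 2x_A) − 5x_C.
∂π/∂x_C = 91 − 6x_C − 2x_A = 0 ⇒ x_C = 91/6 − (1/3)x_A.
Similarly x_A = 34/3 − (1/3)x_C.
Substituting the second reaction function into the first: x_C = 91/6 − (1/3)(34/3 − (1/3)x_C), which gives (8/9)x_C = 205/18 ⇒ x_C = 12.8125.
Then x_A = 34/3 − (1/3)·12.8125 = 7.0625.
P_C = 96 − 3·12.8125 − 2·7.0625 = 43.4375.

43.4375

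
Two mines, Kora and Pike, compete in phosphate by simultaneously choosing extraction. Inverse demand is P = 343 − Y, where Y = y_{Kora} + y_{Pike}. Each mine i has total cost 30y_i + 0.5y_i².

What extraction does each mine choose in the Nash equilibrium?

Mine Kora's profit: π = y_{Kora}(343 − (y_{Kora} + y_{Pike})) − 30y_{Kora} − 0.5y_{Kora}².
∂π/∂y_{Kora} = 313 − 3y_{Kora} − y_{Pike} = 0, so y_{Kora} = 313/3 − (1/3)y_{Pike}.
Setting y_{Kora} = y_{Pike} in the reaction function: y_{Kora} = 313/3 − (1/3)y_{Kora}, so y_{Kora} = (313/3) / (4/3) = 78.25.

78.25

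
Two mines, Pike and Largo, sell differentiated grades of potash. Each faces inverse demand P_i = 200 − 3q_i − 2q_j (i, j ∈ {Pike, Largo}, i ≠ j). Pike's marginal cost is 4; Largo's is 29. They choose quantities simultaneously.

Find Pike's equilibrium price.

Mine Pike's profit: π = q_{Pike}(200 − 3q_{Pike} − 2q_{Largo}) − 4q_{Pike}.
∂π/∂q_{Pike} = 196 − 6q_{Pike} − 2q_{Largo} = 0 ⇒ q_{Pike} = 98/3 − (1/3)q_{Largo}.
Similarly q_{Largo} = 28.5 − (1/3)q_{Pike}.
Plugging q_{Largo} into Pike's best response: q_{Pike} = 98/3 − (1/3)(28.5 − (1/3)q_{Pike}) ⇒ (8/9)q_{Pike} = 139/6, so q_{Pike} = 26.0625.
Then q_{Largo} = 28.5 − (1/3)·26.0625 = 19.8125.
P_{Pike} = 200 − 3·26.0625 − 2·19.8125 = 82.1875.

82.1875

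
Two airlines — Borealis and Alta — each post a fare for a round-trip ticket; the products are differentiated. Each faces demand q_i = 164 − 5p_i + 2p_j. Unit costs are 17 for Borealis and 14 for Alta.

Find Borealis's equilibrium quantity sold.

Borealis's profit: π = (p_{Borealis} − 17)(164 − 5p_{Borealis} + 2p_{Alta}).
∂π/∂p_{Borealis} = 249 − 10p_{Borealis} + 2p_{Alta} = 0 ⇒ p_{Borealis} = 24.9 + 0.2p_{Alta}.
Similarly p_{Alta} = 23.4 + 0.2p_{Borealis}.
Substituting the second reaction function into the first: p_{Borealis} = 24.9 + 0.2(23.4 + 0.2p_{Borealis}), which gives 0.96p_{Borealis} = 29.58 ⇒ p_{Borealis} = 30.8125.
Then p_{Alta} = 23.4 + 0.2·30.8125 = 29.5625.
q_{Borealis} = 164 − 5·30.8125 + 2·29.5625 = 69.0625.

69.0625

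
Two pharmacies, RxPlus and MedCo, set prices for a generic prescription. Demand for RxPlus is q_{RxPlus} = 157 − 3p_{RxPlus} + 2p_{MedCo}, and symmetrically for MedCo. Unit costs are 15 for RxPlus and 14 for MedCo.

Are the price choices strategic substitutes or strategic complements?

strategic complements

RxPlus's profit: π = (p_{RxPlus} − 15)(157 − 3p_{RxPlus} + 2p_{MedCo}).
∂π/∂p_{RxPlus} = 202 − 6p_{RxPlus} + 2p_{MedCo} = 0 ⇒ p_{RxPlus} = 101/3 + (1/3)p_{MedCo}.
The best-response slope dp_{RxPlus}/dp_{MedCo} = 1/3 > 0: the reaction function is upward-sloping, so the choices are strategic complements.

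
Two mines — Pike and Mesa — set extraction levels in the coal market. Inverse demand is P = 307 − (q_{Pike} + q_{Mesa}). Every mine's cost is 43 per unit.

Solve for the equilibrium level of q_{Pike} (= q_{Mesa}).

Mine Pike's profit: π = q_{Pike}(307 − (q_{Pike} + q_{Mesa})) − 43q_{Pike}.
∂π/∂q_{Pike} = 264 − 2q_{Pike} − q_{Mesa} = 0, so q_{Pike} = 132 − 0.5q_{Mesa}.
Setting q_{Pike} = q_{Mesa} in the reaction function: q_{Pike} = 132 − 0.5q_{Pike}, so q_{Pike} = 132 / 1.5 = 88.

88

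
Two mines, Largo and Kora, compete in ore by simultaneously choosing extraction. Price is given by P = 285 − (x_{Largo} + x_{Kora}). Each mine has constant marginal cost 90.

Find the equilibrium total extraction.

130

Mine Largo's profit: π = x_{Largo}(285 − (x_{Largo} + x_{Kora})) − 90x_{Largo}.
∂π/∂x_{Largo} = 195 − 2x_{Largo} − x_{Kora} = 0, so x_{Largo} = 97.5 − 0.5x_{Kora}.
By symmetry x_{Kora} = x_{Largo}; substituting into the reaction function, 1.5x_{Largo} = 97.5 and x_{Largo} = 65.
Total extraction: 65 + 65 = 130.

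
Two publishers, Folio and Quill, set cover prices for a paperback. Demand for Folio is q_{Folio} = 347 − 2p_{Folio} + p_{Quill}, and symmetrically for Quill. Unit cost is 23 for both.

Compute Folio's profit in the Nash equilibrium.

Folio's profit: π = (p_{Folio} − 23)(347 − 2p_{Folio} + p_{Quill}).
∂π/∂p_{Folio} = 393 − 4p_{Folio} + p_{Quill} = 0 ⇒ p_{Folio} = 98.25 + 0.25p_{Quill}.
Setting p_{Folio} = p_{Quill} in the reaction function: p_{Folio} = 98.25 + 0.25p_{Folio}, so p_{Folio} = 98.25 / 0.75 = 131.
q_{Folio} = 347 − 2·131 + 131 = 216.
Profit = (131 − 23)·216 = 23328.

23328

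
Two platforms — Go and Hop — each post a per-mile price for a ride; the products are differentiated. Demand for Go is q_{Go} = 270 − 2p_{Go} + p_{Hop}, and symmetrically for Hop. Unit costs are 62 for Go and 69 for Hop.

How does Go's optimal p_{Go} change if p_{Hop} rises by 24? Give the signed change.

6

Go's profit: π = (p_{Go} − 62)(270 − 2p_{Go} + p_{Hop}).
∂π/∂p_{Go} = 394 − 4p_{Go} + p_{Hop} = 0 ⇒ p_{Go} = 98.5 + 0.25p_{Hop}.
The reaction-function slope is 0.25, so a 24-unit rise in p_{Hop} moves p_{Go} by 0.25 × 24 = 6. Go's best response rises — the actions are strategic complements.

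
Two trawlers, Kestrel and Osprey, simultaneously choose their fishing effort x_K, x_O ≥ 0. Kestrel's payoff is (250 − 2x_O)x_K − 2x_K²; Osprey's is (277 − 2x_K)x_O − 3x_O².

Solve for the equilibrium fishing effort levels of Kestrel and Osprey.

Expanding Kestrel's payoff: 250x_K − 2x_Ox_K − 2x_K².
∂π/∂x_K = 250 − 2x_O − 4x_K = 0, so x_K = 62.5 − 0.5x_O.
Likewise for Osprey: x_O = 277/6 − (1/3)x_K.
Substituting the second reaction function into the first: x_K = 62.5 − 0.5(277/6 − (1/3)x_K), which gives (5/6)x_K = 473/12 ⇒ x_K = 47.3.
Then x_O = 277/6 − (1/3)·47.3 = 30.4.

47.3, 30.4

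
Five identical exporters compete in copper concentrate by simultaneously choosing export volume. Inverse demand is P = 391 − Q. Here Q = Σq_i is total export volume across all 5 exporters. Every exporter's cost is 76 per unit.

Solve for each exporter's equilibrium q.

52.5

A representative exporter's profit is π_i = q_i(391 − Q) − 76q_i, with Q = q_i + Σ_{j≠i} q_j.
First-order condition: 315 − 2q_i − Σ_{j≠i} q_j = 0.
With identical exporters, set every q_j = q: then 315 − 2q − 4q = 0, i.e. q = 315/6 = 52.5.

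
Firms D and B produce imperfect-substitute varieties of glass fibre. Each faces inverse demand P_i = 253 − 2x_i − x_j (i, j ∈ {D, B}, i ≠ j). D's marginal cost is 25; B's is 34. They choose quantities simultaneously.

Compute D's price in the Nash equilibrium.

Firm D's profit: π = x_D(253 − 2x_D − x_B) − 25x_D.
∂π/∂x_D = 228 − 4x_D − x_B = 0 ⇒ x_D = 57 − 0.25x_B.
Similarly x_B = 54.75 − 0.25x_D.
Plugging x_B into D's best response: x_D = 57 − 0.25(54.75 − 0.25x_D) ⇒ 0.9375x_D = 43.3125, so x_D = 46.2.
Then x_B = 54.75 − 0.25·46.2 = 43.2.
P_D = 253 − 2·46.2 − 43.2 = 117.4.

117.4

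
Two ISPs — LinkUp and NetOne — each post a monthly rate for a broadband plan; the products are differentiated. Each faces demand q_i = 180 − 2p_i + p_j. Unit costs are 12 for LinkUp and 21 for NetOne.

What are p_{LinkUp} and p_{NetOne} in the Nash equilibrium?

LinkUp's profit: π = (p_{LinkUp} − 12)(180 − 2p_{LinkUp} + p_{NetOne}).
∂π/∂p_{LinkUp} = 204 − 4p_{LinkUp} + p_{NetOne} = 0 ⇒ p_{LinkUp} = 51 + 0.25p_{NetOne}.
Similarly p_{NetOne} = 55.5 + 0.25p_{LinkUp}.
Substituting the second reaction function into the first: p_{LinkUp} = 51 + 0.25(55.5 + 0.25p_{LinkUp}), which gives 0.9375p_{LinkUp} = 64.875 ⇒ p_{LinkUp} = 69.2.
Then p_{NetOne} = 55.5 + 0.25·69.2 = 72.8.

69.2, 72.8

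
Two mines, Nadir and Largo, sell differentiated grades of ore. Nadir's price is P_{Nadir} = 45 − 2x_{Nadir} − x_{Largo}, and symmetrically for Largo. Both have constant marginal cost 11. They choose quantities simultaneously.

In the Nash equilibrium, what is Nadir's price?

24.6

Mine Nadir's profit: π = x_{Nadir}(45 − 2x_{Nadir} − x_{Largo}) − 11x_{Nadir}.
∂π/∂x_{Nadir} = 34 − 4x_{Nadir} − x_{Largo} = 0 ⇒ x_{Nadir} = 8.5 − 0.25x_{Largo}.
Setting x_{Nadir} = x_{Largo} in the reaction function: x_{Nadir} = 8.5 − 0.25x_{Nadir}, so x_{Nadir} = 8.5 / 1.25 = 6.8.
P_{Nadir} = 45 − 2·6.8 − 6.8 = 24.6.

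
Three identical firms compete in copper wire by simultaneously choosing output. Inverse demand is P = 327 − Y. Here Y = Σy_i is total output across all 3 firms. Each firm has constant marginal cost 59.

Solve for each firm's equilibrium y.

67

A representative firm's profit is π_i = y_i(327 − Y) − 59y_i, with Y = y_i + Σ_{j≠i} y_j.
First-order condition: 268 − 2y_i − Σ_{j≠i} y_j = 0.
In a symmetric equilibrium every firm chooses the same y, so Σ_{j≠i} y_j = 2y. The condition becomes 268 − 4y = 0, giving y = 268/4 = 67.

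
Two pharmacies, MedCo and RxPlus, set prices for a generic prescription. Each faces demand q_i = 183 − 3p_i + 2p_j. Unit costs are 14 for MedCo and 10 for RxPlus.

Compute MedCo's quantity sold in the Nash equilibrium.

MedCo's profit: π = (p_{MedCo} − 14)(183 − 3p_{MedCo} + 2p_{RxPlus}).
∂π/∂p_{MedCo} = 225 − 6p_{MedCo} + 2p_{RxPlus} = 0 ⇒ p_{MedCo} = 37.5 + (1/3)p_{RxPlus}.
Similarly p_{RxPlus} = 35.5 + (1/3)p_{MedCo}.
Solving the two reaction functions simultaneously: (1 − (1/3)(1/3))p_{MedCo} = 37.5 + (1/3)·35.5, so (8/9)p_{MedCo} = 148/3 and p_{MedCo} = 55.5.
Then p_{RxPlus} = 35.5 + (1/3)·55.5 = 54.
q_{MedCo} = 183 − 3·55.5 + 2·54 = 124.5.

124.5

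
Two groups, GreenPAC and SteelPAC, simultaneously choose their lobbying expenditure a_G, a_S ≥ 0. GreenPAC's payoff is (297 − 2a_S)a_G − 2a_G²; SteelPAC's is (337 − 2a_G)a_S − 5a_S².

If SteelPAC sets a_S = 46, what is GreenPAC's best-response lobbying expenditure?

Expanding GreenPAC's payoff: 297a_G − 2a_Sa_G − 2a_G².
∂π/∂a_G = 297 − 2a_S − 4a_G = 0, so a_G = 74.25 − 0.5a_S.
At a_S = 46: a_G = 74.25 − 0.5·46 = 51.25.

51.25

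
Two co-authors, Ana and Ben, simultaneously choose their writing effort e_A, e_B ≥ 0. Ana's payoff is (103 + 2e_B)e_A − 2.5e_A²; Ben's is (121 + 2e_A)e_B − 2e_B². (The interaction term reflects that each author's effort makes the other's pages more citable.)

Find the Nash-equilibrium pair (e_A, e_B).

40.875, 50.6875

Expanding Ana's payoff: 103e_A + 2e_Be_A − 2.5e_A².
∂π/∂e_A = 103 + 2e_B − 5e_A = 0, so e_A = 20.6 + 0.4e_B.
Likewise for Ben: e_B = 30.25 + 0.5e_A.
Plugging e_B into Ana's best response: e_A = 20.6 + 0.4(30.25 + 0.5e_A) ⇒ 0.8e_A = 32.7, so e_A = 40.875.
Then e_B = 30.25 + 0.5·40.875 = 50.6875.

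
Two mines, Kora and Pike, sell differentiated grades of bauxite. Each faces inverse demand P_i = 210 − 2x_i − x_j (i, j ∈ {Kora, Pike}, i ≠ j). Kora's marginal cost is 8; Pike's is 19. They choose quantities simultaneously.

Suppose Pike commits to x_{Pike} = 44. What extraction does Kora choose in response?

39.5

Mine Kora's profit: π = x_{Kora}(210 − 2x_{Kora} − x_{Pike}) − 8x_{Kora}.
∂π/∂x_{Kora} = 202 − 4x_{Kora} − x_{Pike} = 0 ⇒ x_{Kora} = 50.5 − 0.25x_{Pike}.
At x_{Pike} = 44: x_{Kora} = 50.5 − 0.25·44 = 39.5.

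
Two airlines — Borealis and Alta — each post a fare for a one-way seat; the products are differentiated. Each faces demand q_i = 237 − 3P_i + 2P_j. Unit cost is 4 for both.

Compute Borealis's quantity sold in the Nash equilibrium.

174.75

Borealis's profit: π = (P_{Borealis} − 4)(237 − 3P_{Borealis} + 2P_{Alta}).
∂π/∂P_{Borealis} = 249 − 6P_{Borealis} + 2P_{Alta} = 0 ⇒ P_{Borealis} = 41.5 + (1/3)P_{Alta}.
Setting P_{Borealis} = P_{Alta} in the reaction function: P_{Borealis} = 41.5 + (1/3)P_{Borealis}, so P_{Borealis} = 41.5 / (2/3) = 62.25.
q_{Borealis} = 237 − 3·62.25 + 2·62.25 = 174.75.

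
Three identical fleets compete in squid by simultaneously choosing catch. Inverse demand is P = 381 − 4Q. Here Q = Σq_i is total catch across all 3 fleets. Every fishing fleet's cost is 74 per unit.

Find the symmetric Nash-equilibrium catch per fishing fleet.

A representative fishing fleet's profit is π_i = q_i(381 − 4Q) − 74q_i, with Q = q_i + Σ_{j≠i} q_j.
First-order condition: 307 − 8q_i − 4Σ_{j≠i} q_j = 0.
In a symmetric equilibrium every fishing fleet chooses the same q, so Σ_{j≠i} q_j = 2q. The condition becomes 307 − 16q = 0, giving q = 307/16 = 19.1875.

19.1875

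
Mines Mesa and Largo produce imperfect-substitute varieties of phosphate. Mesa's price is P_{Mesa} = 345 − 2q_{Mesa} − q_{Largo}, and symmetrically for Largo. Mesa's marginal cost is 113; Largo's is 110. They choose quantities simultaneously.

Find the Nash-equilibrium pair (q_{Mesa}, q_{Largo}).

Mine Mesa's profit: π = q_{Mesa}(345 − 2q_{Mesa} − q_{Largo}) − 113q_{Mesa}.
∂π/∂q_{Mesa} = 232 − 4q_{Mesa} − q_{Largo} = 0 ⇒ q_{Mesa} = 58 − 0.25q_{Largo}.
Similarly q_{Largo} = 58.75 − 0.25q_{Mesa}.
Substituting the second reaction function into the first: q_{Mesa} = 58 − 0.25(58.75 − 0.25q_{Mesa}), which gives 0.9375q_{Mesa} = 43.3125 ⇒ q_{Mesa} = 46.2.
Then q_{Largo} = 58.75 − 0.25·46.2 = 47.2.

46.2, 47.2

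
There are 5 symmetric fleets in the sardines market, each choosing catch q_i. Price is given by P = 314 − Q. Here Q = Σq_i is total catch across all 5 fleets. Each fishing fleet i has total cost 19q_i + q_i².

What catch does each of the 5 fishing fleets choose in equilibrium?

36.875

A representative fishing fleet's profit is π_i = q_i(314 − Q) − 19q_i − q_i², with Q = q_i + Σ_{j≠i} q_j.
First-order condition: 295 − 4q_i − Σ_{j≠i} q_j = 0.
With identical fishing fleets, set every q_j = q: then 295 − 4q − 4q = 0, i.e. q = 295/8 = 36.875.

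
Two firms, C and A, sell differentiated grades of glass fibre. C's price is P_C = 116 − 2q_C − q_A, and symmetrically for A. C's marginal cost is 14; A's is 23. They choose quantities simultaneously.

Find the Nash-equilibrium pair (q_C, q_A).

21, 18

Firm C's profit: π = q_C(116 − 2q_C − q_A) − 14q_C.
∂π/∂q_C = 102 − 4q_C − q_A = 0 ⇒ q_C = 25.5 − 0.25q_A.
Similarly q_A = 23.25 − 0.25q_C.
Plugging q_A into C's best response: q_C = 25.5 − 0.25(23.25 − 0.25q_C) ⇒ 0.9375q_C = 19.6875, so q_C = 21.
Then q_A = 23.25 − 0.25·21 = 18.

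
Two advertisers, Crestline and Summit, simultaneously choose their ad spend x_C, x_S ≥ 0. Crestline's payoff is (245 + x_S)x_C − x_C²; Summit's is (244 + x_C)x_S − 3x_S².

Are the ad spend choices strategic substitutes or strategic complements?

strategic complements

Expanding Crestline's payoff: 245x_C + x_Sx_C − x_C².
∂π/∂x_C = 245 + x_S − 2x_C = 0, so x_C = 122.5 + 0.5x_S.
The best-response slope dx_C/dx_S = 0.5 > 0: the reaction function is upward-sloping, so the choices are strategic complements.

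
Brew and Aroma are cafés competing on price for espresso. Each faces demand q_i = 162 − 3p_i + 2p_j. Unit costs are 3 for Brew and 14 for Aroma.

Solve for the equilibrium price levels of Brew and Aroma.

Brew's profit: π = (p_{Brew} − 3)(162 − 3p_{Brew} + 2p_{Aroma}).
∂π/∂p_{Brew} = 171 − 6p_{Brew} + 2p_{Aroma} = 0 ⇒ p_{Brew} = 28.5 + (1/3)p_{Aroma}.
Similarly p_{Aroma} = 34 + (1/3)p_{Brew}.
Substituting the second reaction function into the first: p_{Brew} = 28.5 + (1/3)(34 + (1/3)p_{Brew}), which gives (8/9)p_{Brew} = 239/6 ⇒ p_{Brew} = 44.8125.
Then p_{Aroma} = 34 + (1/3)·44.8125 = 48.9375.

44.8125, 48.9375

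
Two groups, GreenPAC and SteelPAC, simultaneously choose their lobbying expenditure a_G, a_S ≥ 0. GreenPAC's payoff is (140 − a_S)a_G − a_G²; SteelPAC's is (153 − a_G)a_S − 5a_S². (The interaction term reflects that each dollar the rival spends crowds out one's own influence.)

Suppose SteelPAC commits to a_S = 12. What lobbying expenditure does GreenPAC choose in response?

Expanding GreenPAC's payoff: 140a_G − a_Sa_G − a_G².
∂π/∂a_G = 140 − a_S − 2a_G = 0, so a_G = 70 − 0.5a_S.
At a_S = 12: a_G = 70 − 0.5·12 = 64.

64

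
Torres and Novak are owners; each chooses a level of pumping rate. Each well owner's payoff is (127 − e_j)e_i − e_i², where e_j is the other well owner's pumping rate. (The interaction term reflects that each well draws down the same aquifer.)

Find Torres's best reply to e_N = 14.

56.5

Torres's payoff is (127 − e_N)e_T − e_T².
∂π/∂e_T = 127 − e_N − 2e_T = 0, so e_T = 63.5 − 0.5e_N.
At e_N = 14: e_T = 63.5 − 0.5·14 = 56.5.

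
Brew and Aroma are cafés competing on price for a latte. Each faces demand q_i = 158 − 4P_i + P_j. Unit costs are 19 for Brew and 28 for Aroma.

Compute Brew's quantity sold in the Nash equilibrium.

60

Brew's profit: π = (P_{Brew} − 19)(158 − 4P_{Brew} + P_{Aroma}).
∂π/∂P_{Brew} = 234 − 8P_{Brew} + P_{Aroma} = 0 ⇒ P_{Brew} = 29.25 + 0.125P_{Aroma}.
Similarly P_{Aroma} = 33.75 + 0.125P_{Brew}.
Plugging P_{Aroma} into Brew's best response: P_{Brew} = 29.25 + 0.125(33.75 + 0.125P_{Brew}) ⇒ (63/64)P_{Brew} = 1071/32, so P_{Brew} = 34.
Then P_{Aroma} = 33.75 + 0.125·34 = 38.
q_{Brew} = 158 − 4·34 + 38 = 60.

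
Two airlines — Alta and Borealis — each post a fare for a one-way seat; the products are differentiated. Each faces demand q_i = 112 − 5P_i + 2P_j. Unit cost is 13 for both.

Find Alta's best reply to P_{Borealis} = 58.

Alta's profit: π = (P_{Alta} − 13)(112 − 5P_{Alta} + 2P_{Borealis}).
∂π/∂P_{Alta} = 177 − 10P_{Alta} + 2P_{Borealis} = 0 ⇒ P_{Alta} = 17.7 + 0.2P_{Borealis}.
At P_{Borealis} = 58: P_{Alta} = 17.7 + 0.2·58 = 29.3.

29.3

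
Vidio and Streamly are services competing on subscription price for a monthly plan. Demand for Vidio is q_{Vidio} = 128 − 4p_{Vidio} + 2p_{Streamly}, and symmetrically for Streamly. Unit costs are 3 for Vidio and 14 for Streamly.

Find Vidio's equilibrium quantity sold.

Vidio's profit: π = (p_{Vidio} − 3)(128 − 4p_{Vidio} + 2p_{Streamly}).
∂π/∂p_{Vidio} = 140 − 8p_{Vidio} + 2p_{Streamly} = 0 ⇒ p_{Vidio} = 17.5 + 0.25p_{Streamly}.
Similarly p_{Streamly} = 23 + 0.25p_{Vidio}.
Plugging p_{Streamly} into Vidio's best response: p_{Vidio} = 17.5 + 0.25(23 + 0.25p_{Vidio}) ⇒ 0.9375p_{Vidio} = 23.25, so p_{Vidio} = 24.8.
Then p_{Streamly} = 23 + 0.25·24.8 = 29.2.
q_{Vidio} = 128 − 4·24.8 + 2·29.2 = 87.2.

87.2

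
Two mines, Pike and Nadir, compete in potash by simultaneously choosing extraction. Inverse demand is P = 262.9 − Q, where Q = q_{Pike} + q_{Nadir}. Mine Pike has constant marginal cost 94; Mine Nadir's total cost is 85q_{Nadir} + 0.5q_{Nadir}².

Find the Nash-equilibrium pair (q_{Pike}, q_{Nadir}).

Mine Pike's profit: π = q_{Pike}(262.9 − (q_{Pike} + q_{Nadir})) − 94q_{Pike}.
∂π/∂q_{Pike} = 168.9 − 2q_{Pike} − q_{Nadir} = 0, so q_{Pike} = 84.45 − 0.5q_{Nadir}.
For Nadir: ∂π/∂q_{Nadir} = 177.9 − 3q_{Nadir} − q_{Pike} = 0 ⇒ q_{Nadir} = 59.3 − (1/3)q_{Pike}.
Plugging q_{Nadir} into Pike's best response: q_{Pike} = 84.45 − 0.5(59.3 − (1/3)q_{Pike}) ⇒ (5/6)q_{Pike} = 54.8, so q_{Pike} = 65.76.
Then q_{Nadir} = 59.3 − (1/3)·65.76 = 37.38.

65.76, 37.38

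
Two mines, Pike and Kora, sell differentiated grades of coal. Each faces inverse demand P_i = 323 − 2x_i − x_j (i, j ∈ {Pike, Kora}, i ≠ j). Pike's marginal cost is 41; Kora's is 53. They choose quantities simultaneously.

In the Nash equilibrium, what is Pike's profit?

6543.68

Mine Pike's profit: π = x_{Pike}(323 − 2x_{Pike} − x_{Kora}) − 41x_{Pike}.
∂π/∂x_{Pike} = 282 − 4x_{Pike} − x_{Kora} = 0 ⇒ x_{Pike} = 70.5 − 0.25x_{Kora}.
Similarly x_{Kora} = 67.5 − 0.25x_{Pike}.
Solving the two reaction functions simultaneously: (1 − (−0.25)(−0.25))x_{Pike} = 70.5 − 0.25·67.5, so 0.9375x_{Pike} = 53.625 and x_{Pike} = 57.2.
Then x_{Kora} = 67.5 − 0.25·57.2 = 53.2.
P_{Pike} = 323 − 2·57.2 − 53.2 = 155.4.
Profit = (155.4 − 41)·57.2 = 6543.68.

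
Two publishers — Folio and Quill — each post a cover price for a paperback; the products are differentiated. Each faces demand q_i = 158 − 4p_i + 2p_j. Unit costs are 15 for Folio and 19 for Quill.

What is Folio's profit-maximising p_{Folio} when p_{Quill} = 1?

Folio's profit: π = (p_{Folio} − 15)(158 − 4p_{Folio} + 2p_{Quill}).
∂π/∂p_{Folio} = 218 − 8p_{Folio} + 2p_{Quill} = 0 ⇒ p_{Folio} = 27.25 + 0.25p_{Quill}.
At p_{Quill} = 1: p_{Folio} = 27.25 + 0.25·1 = 27.5.

27.5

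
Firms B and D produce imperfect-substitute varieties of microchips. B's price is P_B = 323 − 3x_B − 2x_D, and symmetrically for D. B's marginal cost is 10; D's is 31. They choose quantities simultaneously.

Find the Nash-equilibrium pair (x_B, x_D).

40.4375, 35.1875

Firm B's profit: π = x_B(323 − 3x_B − 2x_D) − 10x_B.
∂π/∂x_B = 313 − 6x_B − 2x_D = 0 ⇒ x_B = 313/6 − (1/3)x_D.
Similarly x_D = 146/3 − (1/3)x_B.
Plugging x_D into B's best response: x_B = 313/6 − (1/3)(146/3 − (1/3)x_B) ⇒ (8/9)x_B = 647/18, so x_B = 40.4375.
Then x_D = 146/3 − (1/3)·40.4375 = 35.1875.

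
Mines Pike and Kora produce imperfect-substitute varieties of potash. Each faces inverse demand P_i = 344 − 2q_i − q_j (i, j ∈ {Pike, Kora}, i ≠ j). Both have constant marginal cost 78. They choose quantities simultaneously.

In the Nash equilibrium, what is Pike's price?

184.4

Mine Pike's profit: π = q_{Pike}(344 − 2q_{Pike} − q_{Kora}) − 78q_{Pike}.
∂π/∂q_{Pike} = 266 − 4q_{Pike} − q_{Kora} = 0 ⇒ q_{Pike} = 66.5 − 0.25q_{Kora}.
The game is symmetric, so in equilibrium q_{Kora} = q_{Pike}: the reaction function gives 1.25q_{Pike} = 66.5, hence q_{Pike} = 53.2.
P_{Pike} = 344 − 2·53.2 − 53.2 = 184.4.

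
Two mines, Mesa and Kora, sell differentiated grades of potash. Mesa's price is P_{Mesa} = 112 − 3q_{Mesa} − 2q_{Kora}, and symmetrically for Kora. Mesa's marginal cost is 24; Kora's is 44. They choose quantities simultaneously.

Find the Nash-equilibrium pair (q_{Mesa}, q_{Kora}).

12.25, 7.25

Mine Mesa's profit: π = q_{Mesa}(112 − 3q_{Mesa} − 2q_{Kora}) − 24q_{Mesa}.
∂π/∂q_{Mesa} = 88 − 6q_{Mesa} − 2q_{Kora} = 0 ⇒ q_{Mesa} = 44/3 − (1/3)q_{Kora}.
Similarly q_{Kora} = 34/3 − (1/3)q_{Mesa}.
Plugging q_{Kora} into Mesa's best response: q_{Mesa} = 44/3 − (1/3)(34/3 − (1/3)q_{Mesa}) ⇒ (8/9)q_{Mesa} = 98/9, so q_{Mesa} = 12.25.
Then q_{Kora} = 34/3 − (1/3)·12.25 = 7.25.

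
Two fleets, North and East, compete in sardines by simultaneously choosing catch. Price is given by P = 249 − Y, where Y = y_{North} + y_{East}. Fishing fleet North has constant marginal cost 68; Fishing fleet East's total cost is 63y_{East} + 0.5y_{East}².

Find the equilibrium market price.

139.4

Fishing fleet North's profit: π = y_{North}(249 − (y_{North} + y_{East})) − 68y_{North}.
∂π/∂y_{North} = 181 − 2y_{North} − y_{East} = 0, so y_{North} = 90.5 − 0.5y_{East}.
For East: ∂π/∂y_{East} = 186 − 3y_{East} − y_{North} = 0 ⇒ y_{East} = 62 − (1/3)y_{North}.
Plugging y_{East} into North's best response: y_{North} = 90.5 − 0.5(62 − (1/3)y_{North}) ⇒ (5/6)y_{North} = 59.5, so y_{North} = 71.4.
Then y_{East} = 62 − (1/3)·71.4 = 38.2.
Equilibrium price: P = 249 − 109.6 = 139.4.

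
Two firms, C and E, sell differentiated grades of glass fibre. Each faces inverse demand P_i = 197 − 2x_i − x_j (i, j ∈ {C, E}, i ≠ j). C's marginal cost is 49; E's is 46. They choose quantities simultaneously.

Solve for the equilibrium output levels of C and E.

Firm C's profit: π = x_C(197 − 2x_C − x_E) − 49x_C.
∂π/∂x_C = 148 − 4x_C − x_E = 0 ⇒ x_C = 37 − 0.25x_E.
Similarly x_E = 37.75 − 0.25x_C.
Substituting the second reaction function into the first: x_C = 37 − 0.25(37.75 − 0.25x_C), which gives 0.9375x_C = 27.5625 ⇒ x_C = 29.4.
Then x_E = 37.75 − 0.25·29.4 = 30.4.

29.4, 30.4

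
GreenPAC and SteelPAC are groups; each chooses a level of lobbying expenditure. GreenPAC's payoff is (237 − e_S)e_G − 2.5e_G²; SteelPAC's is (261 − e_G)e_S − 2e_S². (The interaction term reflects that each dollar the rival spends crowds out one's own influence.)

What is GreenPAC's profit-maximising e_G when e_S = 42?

39

Expanding GreenPAC's payoff: 237e_G − e_Se_G − 2.5e_G².
∂π/∂e_G = 237 − e_S − 5e_G = 0, so e_G = 47.4 − 0.2e_S.
At e_S = 42: e_G = 47.4 − 0.2·42 = 39.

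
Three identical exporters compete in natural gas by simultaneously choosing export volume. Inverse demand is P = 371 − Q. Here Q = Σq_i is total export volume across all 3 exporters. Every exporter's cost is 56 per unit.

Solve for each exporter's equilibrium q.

78.75

A representative exporter's profit is π_i = q_i(371 − Q) − 56q_i, with Q = q_i + Σ_{j≠i} q_j.
First-order condition: 315 − 2q_i − Σ_{j≠i} q_j = 0.
With identical exporters, set every q_j = q: then 315 − 2q − 2q = 0, i.e. q = 315/4 = 78.75.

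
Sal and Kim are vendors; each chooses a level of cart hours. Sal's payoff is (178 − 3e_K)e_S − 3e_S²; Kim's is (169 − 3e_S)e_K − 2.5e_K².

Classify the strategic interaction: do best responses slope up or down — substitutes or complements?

strategic substitutes

Expanding Sal's payoff: 178e_S − 3e_Ke_S − 3e_S².
∂π/∂e_S = 178 − 3e_K − 6e_S = 0, so e_S = 89/3 − 0.5e_K.
The best-response slope de_S/de_K = −0.5 < 0: the reaction function is downward-sloping, so the choices are strategic substitutes.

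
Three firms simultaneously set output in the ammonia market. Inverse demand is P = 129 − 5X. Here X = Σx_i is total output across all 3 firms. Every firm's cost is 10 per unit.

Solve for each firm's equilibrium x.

A representative firm's profit is π_i = x_i(129 − 5X) − 10x_i, with X = x_i + Σ_{j≠i} x_j.
First-order condition: 119 − 10x_i − 5Σ_{j≠i} x_j = 0.
Imposing symmetry (x_j = x for all j) turns Σ_{j≠i} x_j into 2x, so 119 = 20x and x = 5.95.

5.95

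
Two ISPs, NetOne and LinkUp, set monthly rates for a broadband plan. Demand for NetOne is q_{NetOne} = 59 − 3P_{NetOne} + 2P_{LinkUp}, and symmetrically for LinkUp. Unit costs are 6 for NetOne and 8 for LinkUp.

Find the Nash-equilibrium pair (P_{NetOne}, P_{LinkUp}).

NetOne's profit: π = (P_{NetOne} − 6)(59 − 3P_{NetOne} + 2P_{LinkUp}).
∂π/∂P_{NetOne} = 77 − 6P_{NetOne} + 2P_{LinkUp} = 0 ⇒ P_{NetOne} = 77/6 + (1/3)P_{LinkUp}.
Similarly P_{LinkUp} = 83/6 + (1/3)P_{NetOne}.
Solving the two reaction functions simultaneously: (1 − (1/3)(1/3))P_{NetOne} = 77/6 + (1/3)·(83/6), so (8/9)P_{NetOne} = 157/9 and P_{NetOne} = 19.625.
Then P_{LinkUp} = 83/6 + (1/3)·19.625 = 20.375.

19.625, 20.375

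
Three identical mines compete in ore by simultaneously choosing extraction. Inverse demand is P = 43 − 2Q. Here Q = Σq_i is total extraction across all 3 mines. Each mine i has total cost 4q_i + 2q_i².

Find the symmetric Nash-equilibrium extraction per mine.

3.25

A representative mine's profit is π_i = q_i(43 − 2Q) − 4q_i − 2q_i², with Q = q_i + Σ_{j≠i} q_j.
First-order condition: 39 − 8q_i − 2Σ_{j≠i} q_j = 0.
Imposing symmetry (q_j = q for all j) turns Σ_{j≠i} q_j into 2q, so 39 = 12q and q = 3.25.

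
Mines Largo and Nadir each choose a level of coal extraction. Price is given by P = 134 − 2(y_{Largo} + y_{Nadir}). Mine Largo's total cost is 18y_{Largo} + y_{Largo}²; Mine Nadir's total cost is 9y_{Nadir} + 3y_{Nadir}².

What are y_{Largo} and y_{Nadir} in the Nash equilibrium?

Mine Largo's profit: π = y_{Largo}(134 − 2(y_{Largo} + y_{Nadir})) − 18y_{Largo} − y_{Largo}².
∂π/∂y_{Largo} = 116 − 6y_{Largo} − 2y_{Nadir} = 0, so y_{Largo} = 58/3 − (1/3)y_{Nadir}.
For Nadir: ∂π/∂y_{Nadir} = 125 − 10y_{Nadir} − 2y_{Largo} = 0 ⇒ y_{Nadir} = 12.5 − 0.2y_{Largo}.
Substituting the second reaction function into the first: y_{Largo} = 58/3 − (1/3)(12.5 − 0.2y_{Largo}), which gives (14/15)y_{Largo} = 91/6 ⇒ y_{Largo} = 16.25.
Then y_{Nadir} = 12.5 − 0.2·16.25 = 9.25.

16.25, 9.25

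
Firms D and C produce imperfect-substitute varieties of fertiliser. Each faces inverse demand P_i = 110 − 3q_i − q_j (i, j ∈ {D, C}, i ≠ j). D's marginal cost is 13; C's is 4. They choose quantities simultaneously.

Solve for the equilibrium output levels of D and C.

Firm D's profit: π = q_D(110 − 3q_D − q_C) − 13q_D.
∂π/∂q_D = 97 − 6q_D − q_C = 0 ⇒ q_D = 97/6 − (1/6)q_C.
Similarly q_C = 53/3 − (1/6)q_D.
Plugging q_C into D's best response: q_D = 97/6 − (1/6)(53/3 − (1/6)q_D) ⇒ (35/36)q_D = 119/9, so q_D = 13.6.
Then q_C = 53/3 − (1/6)·13.6 = 15.4.

13.6, 15.4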